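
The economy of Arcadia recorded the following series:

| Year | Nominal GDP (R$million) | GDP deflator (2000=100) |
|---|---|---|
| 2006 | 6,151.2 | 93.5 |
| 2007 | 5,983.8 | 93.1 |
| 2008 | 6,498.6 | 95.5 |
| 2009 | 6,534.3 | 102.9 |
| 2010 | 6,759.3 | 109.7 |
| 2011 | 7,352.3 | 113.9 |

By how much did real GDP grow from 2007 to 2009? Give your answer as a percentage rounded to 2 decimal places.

Real GDP 2007 = 5983.8/0.931 = 6427.28.
Real GDP 2009 = 6534.3/1.029 = 6350.15.
Change = 6350.15/6427.28 − 1 = -0.0120.

-1.20%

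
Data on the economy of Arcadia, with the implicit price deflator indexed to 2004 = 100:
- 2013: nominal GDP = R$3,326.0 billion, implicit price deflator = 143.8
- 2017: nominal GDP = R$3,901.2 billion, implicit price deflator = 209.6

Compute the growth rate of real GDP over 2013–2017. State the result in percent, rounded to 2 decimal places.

Deflate each year: 2013 → 3326.0/1.438 = 2312.93; 2017 → 3901.2/2.096 = 1861.26.
So real GDP changed by 1861.26/2312.93 − 1 = -0.1953, i.e. -19.53%.

-19.53%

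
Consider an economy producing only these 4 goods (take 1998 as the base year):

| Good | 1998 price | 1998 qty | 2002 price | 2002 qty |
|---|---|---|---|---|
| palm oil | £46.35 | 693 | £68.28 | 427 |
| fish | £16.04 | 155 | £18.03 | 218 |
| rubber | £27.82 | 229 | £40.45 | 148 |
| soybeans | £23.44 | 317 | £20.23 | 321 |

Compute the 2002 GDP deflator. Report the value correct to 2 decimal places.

Nominal GDP 2002 = 68.28·427 + 18.03·218 + 40.45·148 + 20.23·321 = 45566.53.
Real GDP 2002 (at 1998 prices) = 46.35·427 + 16.04·218 + 27.82·148 + 23.44·321 = 34929.77.
Deflator = Nominal/Real × 100 = 45566.53/34929.77 × 100 = 130.452.

130.45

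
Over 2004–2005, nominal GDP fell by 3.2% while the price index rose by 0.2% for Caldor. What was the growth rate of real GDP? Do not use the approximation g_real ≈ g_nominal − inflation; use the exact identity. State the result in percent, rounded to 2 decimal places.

(1 + g_nom) = (1 + g_real)(1 + π), so g_real = 0.9680 / 1.0020 − 1 = -0.03393.

-3.39%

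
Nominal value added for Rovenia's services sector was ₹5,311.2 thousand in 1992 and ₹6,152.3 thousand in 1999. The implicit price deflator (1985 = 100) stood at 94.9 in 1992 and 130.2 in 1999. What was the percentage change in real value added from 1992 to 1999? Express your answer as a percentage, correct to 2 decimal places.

-15.57%

Real value added 1992 = 5311.2 / 0.949 = 5596.63.
Real value added 1999 = 6152.3 / 1.302 = 4725.27.
Real growth = 4725.27 / 5596.63 − 1 = -0.1557.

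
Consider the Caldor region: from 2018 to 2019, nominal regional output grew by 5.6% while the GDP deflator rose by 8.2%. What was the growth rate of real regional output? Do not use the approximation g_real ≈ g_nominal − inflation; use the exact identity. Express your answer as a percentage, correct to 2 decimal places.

-2.40%

(1 + g_nom) = (1 + g_real)(1 + π), so g_real = 1.0560 / 1.0820 − 1 = -0.02403.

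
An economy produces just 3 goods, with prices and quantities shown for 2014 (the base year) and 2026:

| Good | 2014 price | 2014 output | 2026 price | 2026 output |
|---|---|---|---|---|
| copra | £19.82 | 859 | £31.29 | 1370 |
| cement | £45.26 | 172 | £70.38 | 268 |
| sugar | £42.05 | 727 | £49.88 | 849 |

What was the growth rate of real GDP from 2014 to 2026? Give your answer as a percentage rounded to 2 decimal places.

35.40%

Real GDP 2014 = Nominal GDP 2014 = 19.82·859 + 45.26·172 + 42.05·727 = 55380.45.
Real GDP 2026 (at 2014 prices) = 19.82·1370 + 45.26·268 + 42.05·849 = 74983.53.
Real growth = 74983.53/55380.45 − 1 = 0.3540.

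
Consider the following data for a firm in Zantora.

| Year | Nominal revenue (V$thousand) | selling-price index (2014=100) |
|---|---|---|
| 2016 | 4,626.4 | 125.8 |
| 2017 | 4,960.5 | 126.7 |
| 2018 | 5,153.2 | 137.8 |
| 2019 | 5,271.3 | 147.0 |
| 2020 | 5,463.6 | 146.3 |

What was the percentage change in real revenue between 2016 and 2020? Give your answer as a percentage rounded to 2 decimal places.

1.55%

Real revenue 2016 = 4626.4/1.258 = 3677.58.
Real revenue 2020 = 5463.6/1.463 = 3734.52.
Change = 3734.52/3677.58 − 1 = 0.0155.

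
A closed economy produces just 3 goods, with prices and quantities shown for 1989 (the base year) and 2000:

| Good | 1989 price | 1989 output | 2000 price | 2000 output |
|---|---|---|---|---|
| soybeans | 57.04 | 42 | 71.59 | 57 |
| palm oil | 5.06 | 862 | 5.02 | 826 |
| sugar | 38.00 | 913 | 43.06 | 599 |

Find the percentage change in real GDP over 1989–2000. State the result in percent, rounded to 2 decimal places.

Real GDP 1989 = Nominal GDP 1989 = 57.04·42 + 5.06·862 + 38.00·913 = 41451.40.
Real GDP 2000 (at 1989 prices) = 57.04·57 + 5.06·826 + 38.00·599 = 30192.84.
Real growth = 30192.84/41451.40 − 1 = -0.2716.

-27.16%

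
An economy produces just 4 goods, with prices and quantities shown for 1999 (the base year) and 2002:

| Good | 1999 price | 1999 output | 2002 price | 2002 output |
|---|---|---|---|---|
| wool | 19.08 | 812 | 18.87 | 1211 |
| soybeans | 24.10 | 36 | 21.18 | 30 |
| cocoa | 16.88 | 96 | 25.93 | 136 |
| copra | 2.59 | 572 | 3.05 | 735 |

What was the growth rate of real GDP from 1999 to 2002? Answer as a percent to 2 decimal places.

Real GDP 1999 = Nominal GDP 1999 = 19.08·812 + 24.10·36 + 16.88·96 + 2.59·572 = 19462.52.
Real GDP 2002 (at 1999 prices) = 19.08·1211 + 24.10·30 + 16.88·136 + 2.59·735 = 28028.21.
Real growth = 28028.21/19462.52 − 1 = 0.4401.

44.01%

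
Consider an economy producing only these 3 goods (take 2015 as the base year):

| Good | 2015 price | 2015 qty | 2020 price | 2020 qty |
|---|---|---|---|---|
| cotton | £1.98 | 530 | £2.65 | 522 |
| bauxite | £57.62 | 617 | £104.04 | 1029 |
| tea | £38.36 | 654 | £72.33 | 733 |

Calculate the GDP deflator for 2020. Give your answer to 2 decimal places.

Nominal GDP 2020 = 2.65·522 + 104.04·1029 + 72.33·733 = 161458.35.
Real GDP 2020 (at 2015 prices) = 1.98·522 + 57.62·1029 + 38.36·733 = 88442.42.
Deflator = Nominal/Real × 100 = 161458.35/88442.42 × 100 = 182.558.

182.56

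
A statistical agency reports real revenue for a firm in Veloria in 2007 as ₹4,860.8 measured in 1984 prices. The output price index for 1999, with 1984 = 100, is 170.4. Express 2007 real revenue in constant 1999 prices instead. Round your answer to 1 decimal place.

Real revenue in 1999 prices = Real revenue in 1984 prices × (P_1999/P_1984) = 4860.8 × 1.704 = 8282.80.

₹8,282.8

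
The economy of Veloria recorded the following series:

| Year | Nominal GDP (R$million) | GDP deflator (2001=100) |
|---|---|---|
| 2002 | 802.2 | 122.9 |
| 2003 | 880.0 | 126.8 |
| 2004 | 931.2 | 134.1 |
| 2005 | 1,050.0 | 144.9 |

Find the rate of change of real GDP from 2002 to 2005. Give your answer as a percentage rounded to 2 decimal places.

Real GDP 2002 = 802.2/1.229 = 652.73.
Real GDP 2005 = 1050.0/1.449 = 724.64.
Change = 724.64/652.73 − 1 = 0.1102.

11.02%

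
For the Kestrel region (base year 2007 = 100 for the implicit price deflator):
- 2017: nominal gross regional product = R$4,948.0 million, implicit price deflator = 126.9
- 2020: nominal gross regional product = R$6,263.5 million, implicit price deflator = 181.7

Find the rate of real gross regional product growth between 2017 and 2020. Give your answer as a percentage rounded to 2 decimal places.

Deflate each year: 2017 → 4948.0/1.269 = 3899.13; 2020 → 6263.5/1.817 = 3447.17.
So real gross regional product changed by 3447.17/3899.13 − 1 = -0.1159, i.e. -11.59%.

-11.59%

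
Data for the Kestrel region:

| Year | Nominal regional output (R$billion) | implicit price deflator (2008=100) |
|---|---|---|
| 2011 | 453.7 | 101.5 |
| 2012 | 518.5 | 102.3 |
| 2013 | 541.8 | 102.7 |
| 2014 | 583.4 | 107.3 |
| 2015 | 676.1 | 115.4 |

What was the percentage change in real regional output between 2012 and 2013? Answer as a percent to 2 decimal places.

4.09%

Real regional output 2012 = 518.5/1.023 = 506.84.
Real regional output 2013 = 541.8/1.027 = 527.56.
Change = 527.56/506.84 − 1 = 0.0409.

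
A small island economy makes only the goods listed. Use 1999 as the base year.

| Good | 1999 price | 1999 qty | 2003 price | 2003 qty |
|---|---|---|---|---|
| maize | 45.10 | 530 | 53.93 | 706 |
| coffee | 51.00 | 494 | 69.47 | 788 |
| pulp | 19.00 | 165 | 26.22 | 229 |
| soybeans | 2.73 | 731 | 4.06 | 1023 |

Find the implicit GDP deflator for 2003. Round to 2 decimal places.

Nominal GDP 2003 = 53.93·706 + 69.47·788 + 26.22·229 + 4.06·1023 = 102974.70.
Real GDP 2003 (at 1999 prices) = 45.10·706 + 51.00·788 + 19.00·229 + 2.73·1023 = 79172.39.
Deflator = Nominal/Real × 100 = 102974.70/79172.39 × 100 = 130.064.

130.06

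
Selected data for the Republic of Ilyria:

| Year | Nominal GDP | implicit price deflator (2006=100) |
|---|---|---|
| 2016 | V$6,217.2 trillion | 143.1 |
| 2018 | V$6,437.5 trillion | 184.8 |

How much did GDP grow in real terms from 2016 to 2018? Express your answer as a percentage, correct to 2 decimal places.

Deflate each year: 2016 → 6217.2/1.431 = 4344.65; 2018 → 6437.5/1.848 = 3483.50.
So real GDP changed by 3483.50/4344.65 − 1 = -0.1982, i.e. -19.82%.

-19.82%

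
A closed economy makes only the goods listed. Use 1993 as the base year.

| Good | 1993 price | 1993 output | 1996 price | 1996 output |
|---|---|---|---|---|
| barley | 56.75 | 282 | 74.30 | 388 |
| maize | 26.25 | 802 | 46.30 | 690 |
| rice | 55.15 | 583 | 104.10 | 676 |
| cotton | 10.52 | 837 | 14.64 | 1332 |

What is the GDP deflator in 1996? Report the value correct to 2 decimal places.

Nominal GDP 1996 = 74.30·388 + 46.30·690 + 104.10·676 + 14.64·1332 = 150647.48.
Real GDP 1996 (at 1993 prices) = 56.75·388 + 26.25·690 + 55.15·676 + 10.52·1332 = 91425.54.
Deflator = Nominal/Real × 100 = 150647.48/91425.54 × 100 = 164.776.

164.78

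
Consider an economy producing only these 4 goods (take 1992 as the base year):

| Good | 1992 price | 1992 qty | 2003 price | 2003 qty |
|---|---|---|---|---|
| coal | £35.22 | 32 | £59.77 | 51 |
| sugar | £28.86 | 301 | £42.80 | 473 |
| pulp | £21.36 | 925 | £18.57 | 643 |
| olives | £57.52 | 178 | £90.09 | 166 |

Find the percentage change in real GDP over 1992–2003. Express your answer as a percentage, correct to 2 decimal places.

-2.71%

Real GDP 1992 = Nominal GDP 1992 = 35.22·32 + 28.86·301 + 21.36·925 + 57.52·178 = 39810.46.
Real GDP 2003 (at 1992 prices) = 35.22·51 + 28.86·473 + 21.36·643 + 57.52·166 = 38729.80.
Real growth = 38729.80/39810.46 − 1 = -0.0271.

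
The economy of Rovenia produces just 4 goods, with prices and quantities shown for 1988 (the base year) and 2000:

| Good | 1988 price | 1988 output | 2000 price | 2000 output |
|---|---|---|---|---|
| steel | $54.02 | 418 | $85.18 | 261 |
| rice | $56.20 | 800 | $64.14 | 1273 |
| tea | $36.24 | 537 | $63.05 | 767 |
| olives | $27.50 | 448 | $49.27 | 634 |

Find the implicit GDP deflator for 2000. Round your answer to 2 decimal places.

Nominal GDP 2000 = 85.18·261 + 64.14·1273 + 63.05·767 + 49.27·634 = 183478.73.
Real GDP 2000 (at 1988 prices) = 54.02·261 + 56.20·1273 + 36.24·767 + 27.50·634 = 130872.90.
Deflator = Nominal/Real × 100 = 183478.73/130872.90 × 100 = 140.196.

140.20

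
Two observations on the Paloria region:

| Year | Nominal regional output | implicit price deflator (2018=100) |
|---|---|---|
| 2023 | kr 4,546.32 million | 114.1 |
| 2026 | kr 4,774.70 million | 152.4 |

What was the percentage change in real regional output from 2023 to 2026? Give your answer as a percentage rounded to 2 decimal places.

-21.37%

Deflate each year: 2023 → 4546.32/1.141 = 3984.50; 2026 → 4774.70/1.524 = 3133.01.
So real regional output changed by 3133.01/3984.50 − 1 = -0.2137, i.e. -21.37%.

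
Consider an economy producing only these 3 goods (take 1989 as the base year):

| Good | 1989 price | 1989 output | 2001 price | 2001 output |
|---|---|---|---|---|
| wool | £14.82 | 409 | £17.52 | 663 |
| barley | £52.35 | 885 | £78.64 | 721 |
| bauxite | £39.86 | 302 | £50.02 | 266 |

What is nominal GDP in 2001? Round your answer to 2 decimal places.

£81620.52

Nominal GDP 2001 = Σ (p_2001 × q_2001) = 17.52·663 + 78.64·721 + 50.02·266 = 81620.52.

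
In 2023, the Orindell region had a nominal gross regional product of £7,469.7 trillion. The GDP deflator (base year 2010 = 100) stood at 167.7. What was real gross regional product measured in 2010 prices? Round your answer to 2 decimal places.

£4,454.20 trillion

Real gross regional product = Nominal / (GDP deflator/100) = 7469.7 / 1.677 = 4454.20.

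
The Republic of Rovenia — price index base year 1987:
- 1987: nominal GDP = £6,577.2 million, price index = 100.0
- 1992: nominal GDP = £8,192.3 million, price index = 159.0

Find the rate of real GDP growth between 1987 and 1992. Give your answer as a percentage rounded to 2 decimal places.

Deflate each year: 1987 → 6577.2/1.000 = 6577.20; 1992 → 8192.3/1.590 = 5152.39.
So real GDP changed by 5152.39/6577.20 − 1 = -0.2166, i.e. -21.66%.

-21.66%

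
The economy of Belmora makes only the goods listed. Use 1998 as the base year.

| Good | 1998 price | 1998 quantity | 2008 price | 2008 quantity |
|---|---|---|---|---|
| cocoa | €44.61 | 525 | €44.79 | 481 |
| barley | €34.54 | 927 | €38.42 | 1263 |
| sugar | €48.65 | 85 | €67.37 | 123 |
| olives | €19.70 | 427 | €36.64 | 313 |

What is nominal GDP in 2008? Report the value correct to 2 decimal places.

€89823.28

Nominal GDP 2008 = Σ (p_2008 × q_2008) = 44.79·481 + 38.42·1263 + 67.37·123 + 36.64·313 = 89823.28.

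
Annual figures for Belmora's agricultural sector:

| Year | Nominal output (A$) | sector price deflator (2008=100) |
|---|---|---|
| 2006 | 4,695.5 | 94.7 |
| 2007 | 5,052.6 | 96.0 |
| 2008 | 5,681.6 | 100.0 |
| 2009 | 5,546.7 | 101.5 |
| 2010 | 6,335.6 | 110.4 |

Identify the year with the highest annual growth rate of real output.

2007: real = 5052.6/0.960 = 5263.13; growth vs 2006 (4958.29) = 6.15%.
2008: real = 5681.6/1.000 = 5681.60; growth vs 2007 (5263.13) = 7.95%.
2009: real = 5546.7/1.015 = 5464.73; growth vs 2008 (5681.60) = -3.82%.
2010: real = 6335.6/1.104 = 5738.77; growth vs 2009 (5464.73) = 5.01%.

2008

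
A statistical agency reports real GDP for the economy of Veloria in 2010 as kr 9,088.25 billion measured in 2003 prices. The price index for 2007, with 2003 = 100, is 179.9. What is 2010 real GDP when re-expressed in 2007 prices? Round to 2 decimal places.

kr 16,349.76 billion

Real GDP in 2007 prices = Real GDP in 2003 prices × (P_2007/P_2003) = 9088.25 × 1.799 = 16349.76.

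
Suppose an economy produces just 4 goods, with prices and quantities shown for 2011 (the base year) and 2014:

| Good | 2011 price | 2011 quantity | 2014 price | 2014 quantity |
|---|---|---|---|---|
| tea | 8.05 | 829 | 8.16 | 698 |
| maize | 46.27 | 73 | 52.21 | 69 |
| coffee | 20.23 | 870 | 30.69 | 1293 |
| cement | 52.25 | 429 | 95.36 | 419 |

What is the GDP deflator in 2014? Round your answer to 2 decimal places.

Nominal GDP 2014 = 8.16·698 + 52.21·69 + 30.69·1293 + 95.36·419 = 88936.18.
Real GDP 2014 (at 2011 prices) = 8.05·698 + 46.27·69 + 20.23·1293 + 52.25·419 = 56861.67.
Deflator = Nominal/Real × 100 = 88936.18/56861.67 × 100 = 156.408.

156.41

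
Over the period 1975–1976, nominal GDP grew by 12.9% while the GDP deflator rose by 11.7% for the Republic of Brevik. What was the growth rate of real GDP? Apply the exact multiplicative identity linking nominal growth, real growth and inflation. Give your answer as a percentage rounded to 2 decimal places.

1.07%

(1 + g_nom) = (1 + g_real)(1 + π), so g_real = 1.1290 / 1.1170 − 1 = 0.01074.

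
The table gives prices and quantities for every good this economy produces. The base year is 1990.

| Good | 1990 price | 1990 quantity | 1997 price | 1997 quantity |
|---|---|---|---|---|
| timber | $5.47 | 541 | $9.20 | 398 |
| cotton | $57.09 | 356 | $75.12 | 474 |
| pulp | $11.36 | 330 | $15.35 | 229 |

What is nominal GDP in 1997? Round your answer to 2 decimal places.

$42783.63

Nominal GDP 1997 = Σ (p_1997 × q_1997) = 9.20·398 + 75.12·474 + 15.35·229 = 42783.63.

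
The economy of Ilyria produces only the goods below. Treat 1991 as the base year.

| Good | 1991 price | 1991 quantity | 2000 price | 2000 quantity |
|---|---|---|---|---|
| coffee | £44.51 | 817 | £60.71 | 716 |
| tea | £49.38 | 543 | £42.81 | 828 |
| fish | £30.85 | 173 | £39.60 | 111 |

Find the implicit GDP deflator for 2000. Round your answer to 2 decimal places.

Nominal GDP 2000 = 60.71·716 + 42.81·828 + 39.60·111 = 83310.64.
Real GDP 2000 (at 1991 prices) = 44.51·716 + 49.38·828 + 30.85·111 = 76180.15.
Deflator = Nominal/Real × 100 = 83310.64/76180.15 × 100 = 109.360.

109.36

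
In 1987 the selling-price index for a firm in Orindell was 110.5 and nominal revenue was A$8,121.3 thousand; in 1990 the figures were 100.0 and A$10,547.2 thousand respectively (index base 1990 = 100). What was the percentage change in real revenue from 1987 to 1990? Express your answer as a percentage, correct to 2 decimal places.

43.51%

Deflate each year: 1987 → 8121.3/1.105 = 7349.59; 1990 → 10547.2/1.000 = 10547.20.
So real revenue changed by 10547.20/7349.59 − 1 = 0.4351, i.e. 43.51%.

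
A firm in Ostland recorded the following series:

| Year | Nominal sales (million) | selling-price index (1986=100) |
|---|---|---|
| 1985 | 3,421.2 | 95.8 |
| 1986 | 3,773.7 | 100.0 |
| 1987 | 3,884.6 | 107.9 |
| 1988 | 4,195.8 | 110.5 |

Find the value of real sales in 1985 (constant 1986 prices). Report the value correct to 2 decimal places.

3,571.19 million

Real sales 1985 = 3421.2 / 0.958 = 3571.19.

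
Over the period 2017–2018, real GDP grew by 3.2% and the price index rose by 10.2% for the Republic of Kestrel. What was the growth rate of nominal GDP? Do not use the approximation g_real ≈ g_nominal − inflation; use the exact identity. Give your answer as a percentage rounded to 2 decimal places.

13.73%

(1 + g_nom) = (1 + g_real)(1 + π) = 1.0320 × 1.1020 = 1.13726.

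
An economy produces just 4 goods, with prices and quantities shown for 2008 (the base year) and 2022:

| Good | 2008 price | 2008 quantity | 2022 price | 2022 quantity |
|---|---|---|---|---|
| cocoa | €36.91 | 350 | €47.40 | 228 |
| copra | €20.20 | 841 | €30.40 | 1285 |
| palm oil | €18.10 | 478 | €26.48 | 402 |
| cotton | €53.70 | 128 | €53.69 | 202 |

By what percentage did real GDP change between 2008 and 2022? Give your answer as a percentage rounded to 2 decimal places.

Real GDP 2008 = Nominal GDP 2008 = 36.91·350 + 20.20·841 + 18.10·478 + 53.70·128 = 45432.10.
Real GDP 2022 (at 2008 prices) = 36.91·228 + 20.20·1285 + 18.10·402 + 53.70·202 = 52496.08.
Real growth = 52496.08/45432.10 − 1 = 0.1555.

15.55%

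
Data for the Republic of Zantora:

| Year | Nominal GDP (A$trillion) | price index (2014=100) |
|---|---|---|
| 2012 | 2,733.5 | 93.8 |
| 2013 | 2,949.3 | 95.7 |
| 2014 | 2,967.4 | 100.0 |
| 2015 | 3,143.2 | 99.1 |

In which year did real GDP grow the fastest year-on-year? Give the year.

2013: real = 2949.3/0.957 = 3081.82; growth vs 2012 (2914.18) = 5.75%.
2014: real = 2967.4/1.000 = 2967.40; growth vs 2013 (3081.82) = -3.71%.
2015: real = 3143.2/0.991 = 3171.75; growth vs 2014 (2967.40) = 6.89%.

2015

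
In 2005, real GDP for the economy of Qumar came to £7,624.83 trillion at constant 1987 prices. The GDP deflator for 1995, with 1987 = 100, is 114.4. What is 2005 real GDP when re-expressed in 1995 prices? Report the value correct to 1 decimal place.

Real GDP in 1995 prices = Real GDP in 1987 prices × (P_1995/P_1987) = 7624.83 × 1.144 = 8722.81.

£8,722.8 trillion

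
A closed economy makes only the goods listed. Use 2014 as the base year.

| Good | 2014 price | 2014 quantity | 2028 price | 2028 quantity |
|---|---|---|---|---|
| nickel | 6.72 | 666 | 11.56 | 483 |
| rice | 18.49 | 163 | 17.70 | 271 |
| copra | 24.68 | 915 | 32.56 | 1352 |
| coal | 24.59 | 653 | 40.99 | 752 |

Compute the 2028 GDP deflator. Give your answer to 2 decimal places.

141.77

Nominal GDP 2028 = 11.56·483 + 17.70·271 + 32.56·1352 + 40.99·752 = 85225.78.
Real GDP 2028 (at 2014 prices) = 6.72·483 + 18.49·271 + 24.68·1352 + 24.59·752 = 60115.59.
Deflator = Nominal/Real × 100 = 85225.78/60115.59 × 100 = 141.770.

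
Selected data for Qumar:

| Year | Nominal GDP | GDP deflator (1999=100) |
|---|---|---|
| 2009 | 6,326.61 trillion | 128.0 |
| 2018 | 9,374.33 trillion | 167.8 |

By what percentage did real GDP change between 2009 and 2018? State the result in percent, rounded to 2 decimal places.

13.03%

Deflate each year: 2009 → 6326.61/1.280 = 4942.66; 2018 → 9374.33/1.678 = 5586.61.
So real GDP changed by 5586.61/4942.66 − 1 = 0.1303, i.e. 13.03%.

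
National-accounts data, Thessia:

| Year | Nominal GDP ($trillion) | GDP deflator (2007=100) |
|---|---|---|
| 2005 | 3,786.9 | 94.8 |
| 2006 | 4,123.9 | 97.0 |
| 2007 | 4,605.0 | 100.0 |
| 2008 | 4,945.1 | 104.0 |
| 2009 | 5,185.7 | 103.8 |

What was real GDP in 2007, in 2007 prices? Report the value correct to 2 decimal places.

$4,605.00 trillion

Real GDP 2007 = 4605.0 / 1.000 = 4605.00.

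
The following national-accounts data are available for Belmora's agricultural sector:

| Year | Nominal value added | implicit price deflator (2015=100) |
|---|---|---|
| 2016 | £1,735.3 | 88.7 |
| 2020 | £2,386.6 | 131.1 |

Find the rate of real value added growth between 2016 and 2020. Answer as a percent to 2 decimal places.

Real value added 2016 = 1735.3 / 0.887 = 1956.37.
Real value added 2020 = 2386.6 / 1.311 = 1820.44.
Real growth = 1820.44 / 1956.37 − 1 = -0.0695.

-6.95%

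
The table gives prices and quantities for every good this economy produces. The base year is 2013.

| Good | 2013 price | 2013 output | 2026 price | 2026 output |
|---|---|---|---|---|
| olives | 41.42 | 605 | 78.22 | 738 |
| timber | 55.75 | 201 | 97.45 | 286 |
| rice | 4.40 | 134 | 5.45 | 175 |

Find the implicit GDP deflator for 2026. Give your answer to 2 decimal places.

183.05

Nominal GDP 2026 = 78.22·738 + 97.45·286 + 5.45·175 = 86550.81.
Real GDP 2026 (at 2013 prices) = 41.42·738 + 55.75·286 + 4.40·175 = 47282.46.
Deflator = Nominal/Real × 100 = 86550.81/47282.46 × 100 = 183.051.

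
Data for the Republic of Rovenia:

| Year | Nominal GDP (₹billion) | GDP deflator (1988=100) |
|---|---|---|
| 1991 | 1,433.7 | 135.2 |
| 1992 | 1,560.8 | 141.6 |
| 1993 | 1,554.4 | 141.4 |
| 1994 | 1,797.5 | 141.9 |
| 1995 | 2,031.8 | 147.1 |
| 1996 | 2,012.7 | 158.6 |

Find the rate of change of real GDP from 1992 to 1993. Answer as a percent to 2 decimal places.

-0.27%

Real GDP 1992 = 1560.8/1.416 = 1102.26.
Real GDP 1993 = 1554.4/1.414 = 1099.29.
Change = 1099.29/1102.26 − 1 = -0.0027.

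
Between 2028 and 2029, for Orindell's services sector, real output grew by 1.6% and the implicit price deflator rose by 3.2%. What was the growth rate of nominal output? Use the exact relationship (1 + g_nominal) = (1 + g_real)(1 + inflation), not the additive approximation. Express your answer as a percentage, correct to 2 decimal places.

4.85%

(1 + g_nom) = (1 + g_real)(1 + π) = 1.0160 × 1.0320 = 1.04851.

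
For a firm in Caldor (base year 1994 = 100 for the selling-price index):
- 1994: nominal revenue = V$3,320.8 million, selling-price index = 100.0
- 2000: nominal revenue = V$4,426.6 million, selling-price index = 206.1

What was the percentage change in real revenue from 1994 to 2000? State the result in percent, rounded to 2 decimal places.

Deflate each year: 1994 → 3320.8/1.000 = 3320.80; 2000 → 4426.6/2.061 = 2147.79.
So real revenue changed by 2147.79/3320.80 − 1 = -0.3532, i.e. -35.32%.

-35.32%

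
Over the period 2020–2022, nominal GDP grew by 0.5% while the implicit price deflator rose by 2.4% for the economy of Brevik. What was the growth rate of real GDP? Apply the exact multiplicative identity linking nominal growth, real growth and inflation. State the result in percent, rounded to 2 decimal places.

-1.86%

(1 + g_nom) = (1 + g_real)(1 + π), so g_real = 1.0050 / 1.0240 − 1 = -0.01855.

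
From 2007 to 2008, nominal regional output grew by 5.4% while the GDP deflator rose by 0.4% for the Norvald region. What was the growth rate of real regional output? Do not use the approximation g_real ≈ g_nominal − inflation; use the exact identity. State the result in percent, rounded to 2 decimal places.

(1 + g_nom) = (1 + g_real)(1 + π), so g_real = 1.0540 / 1.0040 − 1 = 0.04980.

4.98%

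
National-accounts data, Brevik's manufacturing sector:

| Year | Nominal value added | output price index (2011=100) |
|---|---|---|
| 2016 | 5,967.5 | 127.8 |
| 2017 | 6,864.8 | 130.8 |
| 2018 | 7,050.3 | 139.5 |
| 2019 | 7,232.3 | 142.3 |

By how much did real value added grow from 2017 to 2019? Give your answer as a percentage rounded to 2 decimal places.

-3.16%

Real value added 2017 = 6864.8/1.308 = 5248.32.
Real value added 2019 = 7232.3/1.423 = 5082.43.
Change = 5082.43/5248.32 − 1 = -0.0316.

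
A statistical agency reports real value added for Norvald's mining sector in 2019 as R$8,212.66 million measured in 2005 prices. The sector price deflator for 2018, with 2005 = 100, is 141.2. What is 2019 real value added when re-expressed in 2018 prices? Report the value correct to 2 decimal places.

R$11,596.28 million

Real value added in 2018 prices = Real value added in 2005 prices × (P_2018/P_2005) = 8212.66 × 1.412 = 11596.28.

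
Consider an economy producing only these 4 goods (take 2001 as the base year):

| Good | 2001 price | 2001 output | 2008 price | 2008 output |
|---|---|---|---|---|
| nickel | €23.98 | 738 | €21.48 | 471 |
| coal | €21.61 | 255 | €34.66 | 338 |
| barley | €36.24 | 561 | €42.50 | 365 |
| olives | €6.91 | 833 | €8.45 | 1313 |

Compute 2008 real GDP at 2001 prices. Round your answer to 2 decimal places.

Real GDP 2008 = Σ (p_2001 × q_2008) = 23.98·471 + 21.61·338 + 36.24·365 + 6.91·1313 = 40899.19.

€40899.19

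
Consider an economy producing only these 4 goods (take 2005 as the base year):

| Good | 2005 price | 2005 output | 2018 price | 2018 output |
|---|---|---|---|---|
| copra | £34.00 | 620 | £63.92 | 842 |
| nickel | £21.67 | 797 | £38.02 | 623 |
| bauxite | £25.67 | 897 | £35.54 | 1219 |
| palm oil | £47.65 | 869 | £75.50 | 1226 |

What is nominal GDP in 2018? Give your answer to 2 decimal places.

Nominal GDP 2018 = Σ (p_2018 × q_2018) = 63.92·842 + 38.02·623 + 35.54·1219 + 75.50·1226 = 213393.36.

£213393.36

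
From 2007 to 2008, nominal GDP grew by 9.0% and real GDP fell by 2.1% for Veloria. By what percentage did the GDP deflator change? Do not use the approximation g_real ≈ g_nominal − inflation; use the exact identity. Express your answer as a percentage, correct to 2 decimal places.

11.34%

(1 + g_nom) = (1 + g_real)(1 + π), so π = 1.0900 / 0.9790 − 1 = 0.11338.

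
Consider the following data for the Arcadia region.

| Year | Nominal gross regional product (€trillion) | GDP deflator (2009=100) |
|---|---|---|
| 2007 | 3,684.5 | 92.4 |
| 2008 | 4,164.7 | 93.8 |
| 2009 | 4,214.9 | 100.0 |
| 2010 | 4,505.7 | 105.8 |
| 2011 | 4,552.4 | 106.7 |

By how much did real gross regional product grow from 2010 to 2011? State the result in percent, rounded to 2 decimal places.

0.18%

Real gross regional product 2010 = 4505.7/1.058 = 4258.70.
Real gross regional product 2011 = 4552.4/1.067 = 4266.54.
Change = 4266.54/4258.70 − 1 = 0.0018.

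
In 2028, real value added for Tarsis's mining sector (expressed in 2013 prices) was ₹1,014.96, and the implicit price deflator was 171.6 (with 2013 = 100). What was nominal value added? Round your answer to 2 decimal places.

₹1,741.67

Nominal value added = Real × (implicit price deflator/100) = 1014.96 × 1.716 = 1741.67.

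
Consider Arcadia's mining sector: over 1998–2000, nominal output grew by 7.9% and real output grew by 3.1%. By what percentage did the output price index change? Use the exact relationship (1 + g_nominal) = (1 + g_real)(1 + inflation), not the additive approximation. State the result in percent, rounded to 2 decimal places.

4.66%

(1 + g_nom) = (1 + g_real)(1 + π), so π = 1.0790 / 1.0310 − 1 = 0.04656.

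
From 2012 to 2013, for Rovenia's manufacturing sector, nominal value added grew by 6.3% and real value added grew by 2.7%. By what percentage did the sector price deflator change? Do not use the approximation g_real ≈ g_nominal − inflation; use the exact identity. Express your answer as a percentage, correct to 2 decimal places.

3.51%

(1 + g_nom) = (1 + g_real)(1 + π), so π = 1.0630 / 1.0270 − 1 = 0.03505.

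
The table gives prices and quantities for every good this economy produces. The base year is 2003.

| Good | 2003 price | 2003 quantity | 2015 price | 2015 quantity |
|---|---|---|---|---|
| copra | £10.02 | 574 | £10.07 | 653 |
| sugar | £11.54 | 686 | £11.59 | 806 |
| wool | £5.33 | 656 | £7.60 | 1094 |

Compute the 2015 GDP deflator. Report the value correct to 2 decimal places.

Nominal GDP 2015 = 10.07·653 + 11.59·806 + 7.60·1094 = 24231.65.
Real GDP 2015 (at 2003 prices) = 10.02·653 + 11.54·806 + 5.33·1094 = 21675.32.
Deflator = Nominal/Real × 100 = 24231.65/21675.32 × 100 = 111.794.

111.79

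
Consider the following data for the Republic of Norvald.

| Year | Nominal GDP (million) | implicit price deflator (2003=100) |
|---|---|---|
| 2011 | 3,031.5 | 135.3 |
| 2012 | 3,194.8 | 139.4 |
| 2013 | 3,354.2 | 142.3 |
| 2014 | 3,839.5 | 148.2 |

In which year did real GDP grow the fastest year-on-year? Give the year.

2012: real = 3194.8/1.394 = 2291.82; growth vs 2011 (2240.58) = 2.29%.
2013: real = 3354.2/1.423 = 2357.13; growth vs 2012 (2291.82) = 2.85%.
2014: real = 3839.5/1.482 = 2590.76; growth vs 2013 (2357.13) = 9.91%.

2014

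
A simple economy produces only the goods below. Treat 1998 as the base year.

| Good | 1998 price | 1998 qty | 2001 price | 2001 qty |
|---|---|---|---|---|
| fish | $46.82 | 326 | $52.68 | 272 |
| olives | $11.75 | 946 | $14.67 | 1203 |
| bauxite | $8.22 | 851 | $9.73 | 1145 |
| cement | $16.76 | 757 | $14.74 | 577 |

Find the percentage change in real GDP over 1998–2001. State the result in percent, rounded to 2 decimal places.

Real GDP 1998 = Nominal GDP 1998 = 46.82·326 + 11.75·946 + 8.22·851 + 16.76·757 = 46061.36.
Real GDP 2001 (at 1998 prices) = 46.82·272 + 11.75·1203 + 8.22·1145 + 16.76·577 = 45952.71.
Real growth = 45952.71/46061.36 − 1 = -0.0024.

-0.24%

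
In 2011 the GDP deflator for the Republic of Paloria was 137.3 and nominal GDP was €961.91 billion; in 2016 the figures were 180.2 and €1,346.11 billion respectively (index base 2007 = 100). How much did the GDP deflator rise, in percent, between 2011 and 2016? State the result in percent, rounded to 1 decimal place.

Price-level change = 180.2 / 137.3 − 1 = 0.3125.

31.2%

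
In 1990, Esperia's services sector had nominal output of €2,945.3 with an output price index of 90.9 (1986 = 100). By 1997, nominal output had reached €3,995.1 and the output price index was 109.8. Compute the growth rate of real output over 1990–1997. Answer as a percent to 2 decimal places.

12.29%

Real output 1990 = 2945.3 / 0.909 = 3240.15.
Real output 1997 = 3995.1 / 1.098 = 3638.52.
Real growth = 3638.52 / 3240.15 − 1 = 0.1229.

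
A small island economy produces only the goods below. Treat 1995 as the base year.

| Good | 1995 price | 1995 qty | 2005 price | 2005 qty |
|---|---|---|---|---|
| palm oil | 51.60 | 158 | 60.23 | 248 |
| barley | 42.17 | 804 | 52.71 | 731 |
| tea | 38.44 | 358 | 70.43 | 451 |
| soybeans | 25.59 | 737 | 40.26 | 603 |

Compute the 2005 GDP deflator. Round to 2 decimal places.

Nominal GDP 2005 = 60.23·248 + 52.71·731 + 70.43·451 + 40.26·603 = 109508.76.
Real GDP 2005 (at 1995 prices) = 51.60·248 + 42.17·731 + 38.44·451 + 25.59·603 = 76390.28.
Deflator = Nominal/Real × 100 = 109508.76/76390.28 × 100 = 143.354.

143.35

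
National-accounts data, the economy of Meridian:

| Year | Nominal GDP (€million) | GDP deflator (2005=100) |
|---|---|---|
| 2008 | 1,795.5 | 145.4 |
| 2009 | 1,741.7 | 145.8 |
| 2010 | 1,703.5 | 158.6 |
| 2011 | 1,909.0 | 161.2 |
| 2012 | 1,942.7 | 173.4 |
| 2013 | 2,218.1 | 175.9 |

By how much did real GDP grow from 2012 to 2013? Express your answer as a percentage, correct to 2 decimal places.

12.55%

Real GDP 2012 = 1942.7/1.734 = 1120.36.
Real GDP 2013 = 2218.1/1.759 = 1261.00.
Change = 1261.00/1120.36 − 1 = 0.1255.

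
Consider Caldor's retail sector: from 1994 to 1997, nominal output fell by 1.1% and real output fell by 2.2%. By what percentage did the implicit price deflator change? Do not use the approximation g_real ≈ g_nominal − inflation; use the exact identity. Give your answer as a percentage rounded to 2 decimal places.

1.12%

(1 + g_nom) = (1 + g_real)(1 + π), so π = 0.9890 / 0.9780 − 1 = 0.01125.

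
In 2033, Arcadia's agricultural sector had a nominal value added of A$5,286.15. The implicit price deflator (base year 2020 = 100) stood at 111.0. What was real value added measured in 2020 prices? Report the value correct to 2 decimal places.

A$4,762.30

Real value added = Nominal / (implicit price deflator/100) = 5286.15 / 1.110 = 4762.30.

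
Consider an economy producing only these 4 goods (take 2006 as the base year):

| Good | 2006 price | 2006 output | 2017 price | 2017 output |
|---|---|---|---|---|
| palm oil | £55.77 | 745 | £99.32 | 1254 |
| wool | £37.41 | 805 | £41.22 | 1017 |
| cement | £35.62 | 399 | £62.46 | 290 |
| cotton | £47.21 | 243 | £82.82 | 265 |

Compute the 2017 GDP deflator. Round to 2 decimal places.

157.87

Nominal GDP 2017 = 99.32·1254 + 41.22·1017 + 62.46·290 + 82.82·265 = 206528.72.
Real GDP 2017 (at 2006 prices) = 55.77·1254 + 37.41·1017 + 35.62·290 + 47.21·265 = 130822.00.
Deflator = Nominal/Real × 100 = 206528.72/130822.00 × 100 = 157.870.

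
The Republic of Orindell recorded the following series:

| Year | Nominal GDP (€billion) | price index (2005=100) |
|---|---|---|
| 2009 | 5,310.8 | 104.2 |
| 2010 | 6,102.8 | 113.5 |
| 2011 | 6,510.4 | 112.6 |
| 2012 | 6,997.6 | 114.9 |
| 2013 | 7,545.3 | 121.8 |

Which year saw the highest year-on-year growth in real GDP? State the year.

2010: real = 6102.8/1.135 = 5376.92; growth vs 2009 (5096.74) = 5.50%.
2011: real = 6510.4/1.126 = 5781.88; growth vs 2010 (5376.92) = 7.53%.
2012: real = 6997.6/1.149 = 6090.17; growth vs 2011 (5781.88) = 5.33%.
2013: real = 7545.3/1.218 = 6194.83; growth vs 2012 (6090.17) = 1.72%.

2011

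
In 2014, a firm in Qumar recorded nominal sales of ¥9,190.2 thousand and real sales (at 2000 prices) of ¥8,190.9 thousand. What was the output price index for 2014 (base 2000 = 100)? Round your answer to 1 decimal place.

112.2

output price index = (Nominal / Real) × 100 = 9190.2 / 8190.9 × 100 = 112.20.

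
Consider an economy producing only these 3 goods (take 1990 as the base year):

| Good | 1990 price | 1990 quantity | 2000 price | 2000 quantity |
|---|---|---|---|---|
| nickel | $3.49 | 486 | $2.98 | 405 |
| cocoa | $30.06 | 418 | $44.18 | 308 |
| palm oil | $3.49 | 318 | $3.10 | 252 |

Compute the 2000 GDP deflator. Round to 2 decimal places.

135.01

Nominal GDP 2000 = 2.98·405 + 44.18·308 + 3.10·252 = 15595.54.
Real GDP 2000 (at 1990 prices) = 3.49·405 + 30.06·308 + 3.49·252 = 11551.41.
Deflator = Nominal/Real × 100 = 15595.54/11551.41 × 100 = 135.010.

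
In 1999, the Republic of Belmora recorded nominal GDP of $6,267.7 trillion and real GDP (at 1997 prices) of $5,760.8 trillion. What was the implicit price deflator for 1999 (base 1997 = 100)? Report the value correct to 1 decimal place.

108.8

implicit price deflator = (Nominal / Real) × 100 = 6267.7 / 5760.8 × 100 = 108.80.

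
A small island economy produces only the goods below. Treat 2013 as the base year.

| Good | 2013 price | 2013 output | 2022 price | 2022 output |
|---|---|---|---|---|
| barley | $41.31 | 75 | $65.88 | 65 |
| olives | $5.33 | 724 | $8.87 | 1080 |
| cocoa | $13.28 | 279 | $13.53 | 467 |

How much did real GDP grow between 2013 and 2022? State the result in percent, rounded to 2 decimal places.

37.34%

Real GDP 2013 = Nominal GDP 2013 = 41.31·75 + 5.33·724 + 13.28·279 = 10662.29.
Real GDP 2022 (at 2013 prices) = 41.31·65 + 5.33·1080 + 13.28·467 = 14643.31.
Real growth = 14643.31/10662.29 − 1 = 0.3734.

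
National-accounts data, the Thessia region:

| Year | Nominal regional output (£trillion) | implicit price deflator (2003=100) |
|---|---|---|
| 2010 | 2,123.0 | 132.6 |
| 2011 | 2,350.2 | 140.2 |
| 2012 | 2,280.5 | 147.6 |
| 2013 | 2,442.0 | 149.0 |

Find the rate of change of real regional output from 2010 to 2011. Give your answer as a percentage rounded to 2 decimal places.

4.70%

Real regional output 2010 = 2123.0/1.326 = 1601.06.
Real regional output 2011 = 2350.2/1.402 = 1676.32.
Change = 1676.32/1601.06 − 1 = 0.0470.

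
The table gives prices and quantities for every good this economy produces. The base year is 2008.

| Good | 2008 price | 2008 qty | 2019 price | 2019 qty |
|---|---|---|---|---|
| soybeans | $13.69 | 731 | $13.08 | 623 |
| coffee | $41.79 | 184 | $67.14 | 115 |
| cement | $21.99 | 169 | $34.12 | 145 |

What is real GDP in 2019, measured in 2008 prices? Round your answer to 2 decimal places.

Real GDP 2019 = Σ (p_2008 × q_2019) = 13.69·623 + 41.79·115 + 21.99·145 = 16523.27.

$16523.27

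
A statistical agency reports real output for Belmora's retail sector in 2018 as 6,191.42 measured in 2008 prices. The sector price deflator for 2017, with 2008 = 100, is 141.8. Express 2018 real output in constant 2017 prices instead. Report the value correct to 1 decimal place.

Real output in 2017 prices = Real output in 2008 prices × (P_2017/P_2008) = 6191.42 × 1.418 = 8779.43.

8,779.4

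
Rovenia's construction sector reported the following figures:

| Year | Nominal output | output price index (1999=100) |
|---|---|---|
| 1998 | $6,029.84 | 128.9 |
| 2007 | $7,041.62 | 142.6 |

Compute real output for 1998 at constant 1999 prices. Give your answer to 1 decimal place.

$4,677.9

Real output = Nominal / (output price index/100) = 6029.84 / 1.289 = 4677.92.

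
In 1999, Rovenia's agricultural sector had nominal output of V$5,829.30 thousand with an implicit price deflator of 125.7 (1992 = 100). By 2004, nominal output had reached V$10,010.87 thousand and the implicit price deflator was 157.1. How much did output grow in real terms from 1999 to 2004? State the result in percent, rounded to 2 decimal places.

Real output 1999 = 5829.30 / 1.257 = 4637.47.
Real output 2004 = 10010.87 / 1.571 = 6372.29.
Real growth = 6372.29 / 4637.47 − 1 = 0.3741.

37.41%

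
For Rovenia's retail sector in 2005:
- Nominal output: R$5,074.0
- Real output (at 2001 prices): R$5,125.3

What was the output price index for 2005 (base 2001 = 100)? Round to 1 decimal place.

output price index = (Nominal / Real) × 100 = 5074.0 / 5125.3 × 100 = 99.00.

99.0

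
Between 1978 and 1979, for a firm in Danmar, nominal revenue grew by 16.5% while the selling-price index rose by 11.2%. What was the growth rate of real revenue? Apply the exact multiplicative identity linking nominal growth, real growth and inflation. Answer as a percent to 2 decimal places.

(1 + g_nom) = (1 + g_real)(1 + π), so g_real = 1.1650 / 1.1120 − 1 = 0.04766.

4.77%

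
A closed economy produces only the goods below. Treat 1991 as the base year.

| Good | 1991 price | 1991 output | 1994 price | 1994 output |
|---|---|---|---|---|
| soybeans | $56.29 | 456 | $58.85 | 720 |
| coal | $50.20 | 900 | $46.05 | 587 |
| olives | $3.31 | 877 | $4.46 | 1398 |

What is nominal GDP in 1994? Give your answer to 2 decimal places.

Nominal GDP 1994 = Σ (p_1994 × q_1994) = 58.85·720 + 46.05·587 + 4.46·1398 = 75638.43.

$75638.43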